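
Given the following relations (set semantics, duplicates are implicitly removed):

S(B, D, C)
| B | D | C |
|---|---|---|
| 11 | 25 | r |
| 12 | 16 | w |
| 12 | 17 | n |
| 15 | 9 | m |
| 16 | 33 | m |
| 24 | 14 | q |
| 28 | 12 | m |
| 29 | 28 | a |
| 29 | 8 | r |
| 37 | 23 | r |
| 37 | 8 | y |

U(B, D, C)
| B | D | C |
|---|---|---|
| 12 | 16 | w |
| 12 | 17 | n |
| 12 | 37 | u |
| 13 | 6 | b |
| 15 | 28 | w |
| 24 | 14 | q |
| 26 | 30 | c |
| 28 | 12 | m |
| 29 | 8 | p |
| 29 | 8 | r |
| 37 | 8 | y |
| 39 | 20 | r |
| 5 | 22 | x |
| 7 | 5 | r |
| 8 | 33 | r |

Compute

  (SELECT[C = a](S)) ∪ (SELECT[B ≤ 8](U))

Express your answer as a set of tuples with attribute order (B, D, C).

Apply σ_{C = a}; surviving tuples: {(29, 28, a)}
Apply σ_{B ≤ 8}; surviving tuples: {(5, 22, x), (7, 5, r), (8, 33, r)}
Union: {(29, 28, a)} with {(5, 22, x), (7, 5, r), (8, 33, r)} → {(29, 28, a), (5, 22, x), (7, 5, r), (8, 33, r)}

{(29, 28, a), (5, 22, x), (7, 5, r), (8, 33, r)}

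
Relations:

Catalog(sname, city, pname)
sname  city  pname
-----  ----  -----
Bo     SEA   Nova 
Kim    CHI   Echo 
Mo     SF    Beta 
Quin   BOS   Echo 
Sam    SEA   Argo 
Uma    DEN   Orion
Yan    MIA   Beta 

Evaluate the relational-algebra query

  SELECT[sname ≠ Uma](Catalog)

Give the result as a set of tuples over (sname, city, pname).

{(Bo, SEA, Nova), (Kim, CHI, Echo), (Mo, SF, Beta), (Quin, BOS, Echo), (Sam, SEA, Argo), (Yan, MIA, Beta)}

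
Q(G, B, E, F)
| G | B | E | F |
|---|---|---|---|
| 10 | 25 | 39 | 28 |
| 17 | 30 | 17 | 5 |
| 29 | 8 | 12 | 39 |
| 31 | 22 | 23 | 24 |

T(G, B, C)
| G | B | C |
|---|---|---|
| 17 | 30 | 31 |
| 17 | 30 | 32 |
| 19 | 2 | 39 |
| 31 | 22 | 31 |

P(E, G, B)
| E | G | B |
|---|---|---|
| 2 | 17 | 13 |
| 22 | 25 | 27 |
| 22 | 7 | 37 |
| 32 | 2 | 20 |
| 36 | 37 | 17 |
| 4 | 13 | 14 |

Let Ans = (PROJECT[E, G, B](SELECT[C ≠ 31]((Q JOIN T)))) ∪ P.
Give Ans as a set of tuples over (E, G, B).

{(17, 17, 30), (2, 17, 13), (22, 25, 27), (22, 7, 37), (32, 2, 20), (36, 37, 17), (4, 13, 14)}

Joining Q and T on G, B yields {(17, 30, 17, 5, 31), (17, 30, 17, 5, 32), (31, 22, 23, 24, 31)}.
Apply σ_{C ≠ 31}; surviving tuples: {(17, 30, 17, 5, 32)}
π_{E, G, B} gives {(17, 17, 30)}.
Set union of the two operands is {(17, 17, 30), (2, 17, 13), (22, 25, 27), (22, 7, 37), (32, 2, 20), (36, 37, 17), (4, 13, 14)}.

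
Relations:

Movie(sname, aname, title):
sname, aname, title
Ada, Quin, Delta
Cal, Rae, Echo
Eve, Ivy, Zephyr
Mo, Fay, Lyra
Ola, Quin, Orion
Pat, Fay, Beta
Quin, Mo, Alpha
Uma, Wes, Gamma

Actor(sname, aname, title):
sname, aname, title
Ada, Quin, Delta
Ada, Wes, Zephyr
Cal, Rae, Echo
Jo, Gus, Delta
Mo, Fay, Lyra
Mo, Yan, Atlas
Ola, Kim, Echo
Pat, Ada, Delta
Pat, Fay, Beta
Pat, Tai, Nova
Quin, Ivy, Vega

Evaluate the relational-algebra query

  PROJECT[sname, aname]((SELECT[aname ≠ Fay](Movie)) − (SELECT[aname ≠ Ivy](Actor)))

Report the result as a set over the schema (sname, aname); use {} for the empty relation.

{(Eve, Ivy), (Ola, Quin), (Quin, Mo), (Uma, Wes)}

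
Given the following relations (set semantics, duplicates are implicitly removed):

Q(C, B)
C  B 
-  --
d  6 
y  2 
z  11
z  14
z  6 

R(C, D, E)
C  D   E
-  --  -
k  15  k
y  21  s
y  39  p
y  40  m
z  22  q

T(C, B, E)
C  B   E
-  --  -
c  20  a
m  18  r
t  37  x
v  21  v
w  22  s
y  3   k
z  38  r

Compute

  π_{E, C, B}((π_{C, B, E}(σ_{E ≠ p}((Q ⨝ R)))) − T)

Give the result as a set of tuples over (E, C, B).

Joining Q and R on C yields {(y, 2, 21, s), (y, 2, 39, p), (y, 2, 40, m), (z, 11, 22, q), (z, 14, 22, q), (z, 6, 22, q)}.
Apply σ_{E ≠ p}; surviving tuples: {(y, 2, 21, s), (y, 2, 40, m), (z, 11, 22, q), (z, 14, 22, q), (z, 6, 22, q)}
π[C, B, E]: project onto (C, B, E) → {(y, 2, m), (y, 2, s), (z, 11, q), (z, 14, q), (z, 6, q)}
Set difference of the two operands is {(y, 2, m), (y, 2, s), (z, 11, q), (z, 14, q), (z, 6, q)}.
π[E, C, B]: project onto (E, C, B) → {(m, y, 2), (q, z, 11), (q, z, 14), (q, z, 6), (s, y, 2)}

{(m, y, 2), (q, z, 11), (q, z, 14), (q, z, 6), (s, y, 2)}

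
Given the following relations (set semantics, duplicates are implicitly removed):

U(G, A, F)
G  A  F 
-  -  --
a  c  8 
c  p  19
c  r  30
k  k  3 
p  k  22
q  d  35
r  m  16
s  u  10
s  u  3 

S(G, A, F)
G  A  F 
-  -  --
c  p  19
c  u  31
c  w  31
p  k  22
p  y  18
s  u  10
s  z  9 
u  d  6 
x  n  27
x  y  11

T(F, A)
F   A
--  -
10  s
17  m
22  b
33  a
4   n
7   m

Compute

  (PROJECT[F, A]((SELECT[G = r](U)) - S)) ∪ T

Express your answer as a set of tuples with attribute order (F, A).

Apply σ_{G = r}; surviving tuples: {(r, m, 16)}
Set difference of the two operands is {(r, m, 16)}.
π_{F, A} gives {(16, m)}.
Set union of the two operands is {(10, s), (16, m), (17, m), (22, b), (33, a), (4, n), (7, m)}.

{(10, s), (16, m), (17, m), (22, b), (33, a), (4, n), (7, m)}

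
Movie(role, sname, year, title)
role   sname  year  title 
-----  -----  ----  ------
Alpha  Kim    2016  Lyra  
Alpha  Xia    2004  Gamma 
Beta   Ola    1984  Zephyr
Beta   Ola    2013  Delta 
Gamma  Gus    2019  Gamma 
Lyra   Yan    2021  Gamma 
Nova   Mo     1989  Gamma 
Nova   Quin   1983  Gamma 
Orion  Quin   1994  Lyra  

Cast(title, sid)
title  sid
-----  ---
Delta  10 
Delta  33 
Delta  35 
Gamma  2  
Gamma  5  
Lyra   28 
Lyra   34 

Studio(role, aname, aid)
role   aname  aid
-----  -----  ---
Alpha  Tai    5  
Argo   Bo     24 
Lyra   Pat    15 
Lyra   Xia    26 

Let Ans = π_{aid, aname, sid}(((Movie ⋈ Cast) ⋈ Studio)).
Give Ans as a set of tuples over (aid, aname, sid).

Joining Movie and Cast on title yields {(Alpha, Kim, 2016, Lyra, 28), (Alpha, Kim, 2016, Lyra, 34), (Alpha, Xia, 2004, Gamma, 2), (Alpha, Xia, 2004, Gamma, 5), (Beta, Ola, 2013, Delta, 10), (Beta, Ola, 2013, Delta, 33), (Beta, Ola, 2013, Delta, 35), (Gamma, Gus, 2019, Gamma, 2), (Gamma, Gus, 2019, Gamma, 5), (Lyra, Yan, 2021, Gamma, 2), (Lyra, Yan, 2021, Gamma, 5), (Nova, Mo, 1989, Gamma, 2), (Nova, Mo, 1989, Gamma, 5), (Nova, Quin, 1983, Gamma, 2), (Nova, Quin, 1983, Gamma, 5), (Orion, Quin, 1994, Lyra, 28), (Orion, Quin, 1994, Lyra, 34)}.
Joining (Movie ⋈ Cast) and Studio on role yields {(Alpha, Kim, 2016, Lyra, 28, Tai, 5), (Alpha, Kim, 2016, Lyra, 34, Tai, 5), (Alpha, Xia, 2004, Gamma, 2, Tai, 5), (Alpha, Xia, 2004, Gamma, 5, Tai, 5), (Lyra, Yan, 2021, Gamma, 2, Pat, 15), (Lyra, Yan, 2021, Gamma, 2, Xia, 26), (Lyra, Yan, 2021, Gamma, 5, Pat, 15), (Lyra, Yan, 2021, Gamma, 5, Xia, 26)}.
π_{aid, aname, sid} gives {(15, Pat, 2), (15, Pat, 5), (26, Xia, 2), (26, Xia, 5), (5, Tai, 2), (5, Tai, 28), (5, Tai, 34), (5, Tai, 5)}.

{(15, Pat, 2), (15, Pat, 5), (26, Xia, 2), (26, Xia, 5), (5, Tai, 2), (5, Tai, 28), (5, Tai, 34), (5, Tai, 5)}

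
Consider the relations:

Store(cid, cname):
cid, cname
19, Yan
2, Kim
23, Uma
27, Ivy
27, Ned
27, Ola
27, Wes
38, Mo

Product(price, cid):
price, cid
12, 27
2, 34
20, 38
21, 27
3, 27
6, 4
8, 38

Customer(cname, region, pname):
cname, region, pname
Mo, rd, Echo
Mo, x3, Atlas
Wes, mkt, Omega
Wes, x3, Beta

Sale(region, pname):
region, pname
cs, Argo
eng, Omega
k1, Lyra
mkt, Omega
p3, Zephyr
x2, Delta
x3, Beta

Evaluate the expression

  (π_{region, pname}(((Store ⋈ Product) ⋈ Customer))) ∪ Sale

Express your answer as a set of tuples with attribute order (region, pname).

{(cs, Argo), (eng, Omega), (k1, Lyra), (mkt, Omega), (p3, Zephyr), (rd, Echo), (x2, Delta), (x3, Atlas), (x3, Beta)}

Store ⋈ Product (natural join on cid): {(27, Ivy, 12), (27, Ivy, 21), (27, Ivy, 3), (27, Ned, 12), (27, Ned, 21), (27, Ned, 3), (27, Ola, 12), (27, Ola, 21), (27, Ola, 3), (27, Wes, 12), (27, Wes, 21), (27, Wes, 3), (38, Mo, 20), (38, Mo, 8)}
(Store ⋈ Product) ⋈ Customer (natural join on cname): {(27, Wes, 12, mkt, Omega), (27, Wes, 12, x3, Beta), (27, Wes, 21, mkt, Omega), (27, Wes, 21, x3, Beta), (27, Wes, 3, mkt, Omega), (27, Wes, 3, x3, Beta), (38, Mo, 20, rd, Echo), (38, Mo, 20, x3, Atlas), (38, Mo, 8, rd, Echo), (38, Mo, 8, x3, Atlas)}
π_{region, pname} gives {(mkt, Omega), (rd, Echo), (x3, Atlas), (x3, Beta)} (6 duplicate(s) eliminated).
Set union of the two operands is {(cs, Argo), (eng, Omega), (k1, Lyra), (mkt, Omega), (p3, Zephyr), (rd, Echo), (x2, Delta), (x3, Atlas), (x3, Beta)}.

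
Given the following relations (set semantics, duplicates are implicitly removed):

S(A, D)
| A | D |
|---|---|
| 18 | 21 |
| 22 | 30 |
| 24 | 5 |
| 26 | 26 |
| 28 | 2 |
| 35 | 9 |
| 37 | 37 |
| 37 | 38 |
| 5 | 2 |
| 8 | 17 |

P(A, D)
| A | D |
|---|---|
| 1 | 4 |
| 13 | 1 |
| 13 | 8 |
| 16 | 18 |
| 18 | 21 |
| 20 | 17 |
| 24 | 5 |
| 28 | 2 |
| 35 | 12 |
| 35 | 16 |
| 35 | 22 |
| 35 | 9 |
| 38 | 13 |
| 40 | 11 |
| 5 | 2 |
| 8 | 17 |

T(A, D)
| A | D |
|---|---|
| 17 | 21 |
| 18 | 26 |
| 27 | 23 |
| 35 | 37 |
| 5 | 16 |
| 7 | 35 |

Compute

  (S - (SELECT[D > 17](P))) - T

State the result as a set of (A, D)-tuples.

Filtering on D > 17 leaves {(16, 18), (18, 21), (35, 22)}.
Taking the difference: {(22, 30), (24, 5), (26, 26), (28, 2), (35, 9), (37, 37), (37, 38), (5, 2), (8, 17)}
Taking the difference: {(22, 30), (24, 5), (26, 26), (28, 2), (35, 9), (37, 37), (37, 38), (5, 2), (8, 17)}

{(22, 30), (24, 5), (26, 26), (28, 2), (35, 9), (37, 37), (37, 38), (5, 2), (8, 17)}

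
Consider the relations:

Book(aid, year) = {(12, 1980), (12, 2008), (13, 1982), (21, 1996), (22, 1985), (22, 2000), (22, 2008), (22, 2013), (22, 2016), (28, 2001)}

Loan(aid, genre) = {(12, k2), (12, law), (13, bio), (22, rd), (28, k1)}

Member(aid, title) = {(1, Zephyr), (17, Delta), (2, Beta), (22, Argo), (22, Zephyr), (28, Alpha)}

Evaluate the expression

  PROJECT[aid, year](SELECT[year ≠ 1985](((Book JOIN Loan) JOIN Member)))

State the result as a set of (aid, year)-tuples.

Book ⋈ Loan (natural join on aid): {(12, 1980, k2), (12, 1980, law), (12, 2008, k2), (12, 2008, law), (13, 1982, bio), (22, 1985, rd), (22, 2000, rd), (22, 2008, rd), (22, 2013, rd), (22, 2016, rd), (28, 2001, k1)}
(Book JOIN Loan) ⋈ Member (natural join on aid): {(22, 1985, rd, Argo), (22, 1985, rd, Zephyr), (22, 2000, rd, Argo), (22, 2000, rd, Zephyr), (22, 2008, rd, Argo), (22, 2008, rd, Zephyr), (22, 2013, rd, Argo), (22, 2013, rd, Zephyr), (22, 2016, rd, Argo), (22, 2016, rd, Zephyr), (28, 2001, k1, Alpha)}
Filtering on year ≠ 1985 leaves {(22, 2000, rd, Argo), (22, 2000, rd, Zephyr), (22, 2008, rd, Argo), (22, 2008, rd, Zephyr), (22, 2013, rd, Argo), (22, 2013, rd, Zephyr), (22, 2016, rd, Argo), (22, 2016, rd, Zephyr), (28, 2001, k1, Alpha)}.
Keep only column(s) aid, year (4 duplicate(s) eliminated): {(22, 2000), (22, 2008), (22, 2013), (22, 2016), (28, 2001)}

{(22, 2000), (22, 2008), (22, 2013), (22, 2016), (28, 2001)}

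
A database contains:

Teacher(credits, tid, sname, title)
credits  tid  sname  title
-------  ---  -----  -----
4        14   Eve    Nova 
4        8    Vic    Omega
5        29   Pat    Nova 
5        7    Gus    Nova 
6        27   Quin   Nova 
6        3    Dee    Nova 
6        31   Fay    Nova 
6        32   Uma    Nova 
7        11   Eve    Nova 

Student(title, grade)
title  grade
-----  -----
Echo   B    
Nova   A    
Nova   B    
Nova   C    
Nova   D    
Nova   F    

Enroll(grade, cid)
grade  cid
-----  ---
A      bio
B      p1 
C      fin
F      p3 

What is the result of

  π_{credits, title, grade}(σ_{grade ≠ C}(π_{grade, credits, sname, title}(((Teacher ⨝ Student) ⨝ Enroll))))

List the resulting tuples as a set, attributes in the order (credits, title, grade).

{(4, Nova, A), (4, Nova, B), (4, Nova, F), (5, Nova, A), (5, Nova, B), (5, Nova, F), (6, Nova, A), (6, Nova, B), (6, Nova, F), (7, Nova, A), (7, Nova, B), (7, Nova, F)}

Teacher ⋈ Student (natural join on title): {(4, 14, Eve, Nova, A), (4, 14, Eve, Nova, B), (4, 14, Eve, Nova, C), (4, 14, Eve, Nova, D), (4, 14, Eve, Nova, F), (5, 29, Pat, Nova, A), (5, 29, Pat, Nova, B), (5, 29, Pat, Nova, C), (5, 29, Pat, Nova, D), (5, 29, Pat, Nova, F), (5, 7, Gus, Nova, A), (5, 7, Gus, Nova, B), (5, 7, Gus, Nova, C), (5, 7, Gus, Nova, D), (5, 7, Gus, Nova, F), (6, 27, Quin, Nova, A), (6, 27, Quin, Nova, B), (6, 27, Quin, Nova, C), (6, 27, Quin, Nova, D), (6, 27, Quin, Nova, F), (6, 3, Dee, Nova, A), (6, 3, Dee, Nova, B), (6, 3, Dee, Nova, C), (6, 3, Dee, Nova, D), (6, 3, Dee, Nova, F), (6, 31, Fay, Nova, A), (6, 31, Fay, Nova, B), (6, 31, Fay, Nova, C), (6, 31, Fay, Nova, D), (6, 31, Fay, Nova, F), (6, 32, Uma, Nova, A), (6, 32, Uma, Nova, B), (6, 32, Uma, Nova, C), (6, 32, Uma, Nova, D), (6, 32, Uma, Nova, F), (7, 11, Eve, Nova, A), (7, 11, Eve, Nova, B), (7, 11, Eve, Nova, C), (7, 11, Eve, Nova, D), (7, 11, Eve, Nova, F)}
(Teacher ⨝ Student) ⋈ Enroll (natural join on grade): {(4, 14, Eve, Nova, A, bio), (4, 14, Eve, Nova, B, p1), (4, 14, Eve, Nova, C, fin), (4, 14, Eve, Nova, F, p3), (5, 29, Pat, Nova, A, bio), (5, 29, Pat, Nova, B, p1), (5, 29, Pat, Nova, C, fin), (5, 29, Pat, Nova, F, p3), (5, 7, Gus, Nova, A, bio), (5, 7, Gus, Nova, B, p1), (5, 7, Gus, Nova, C, fin), (5, 7, Gus, Nova, F, p3), (6, 27, Quin, Nova, A, bio), (6, 27, Quin, Nova, B, p1), (6, 27, Quin, Nova, C, fin), (6, 27, Quin, Nova, F, p3), (6, 3, Dee, Nova, A, bio), (6, 3, Dee, Nova, B, p1), (6, 3, Dee, Nova, C, fin), (6, 3, Dee, Nova, F, p3), (6, 31, Fay, Nova, A, bio), (6, 31, Fay, Nova, B, p1), (6, 31, Fay, Nova, C, fin), (6, 31, Fay, Nova, F, p3), (6, 32, Uma, Nova, A, bio), (6, 32, Uma, Nova, B, p1), (6, 32, Uma, Nova, C, fin), (6, 32, Uma, Nova, F, p3), (7, 11, Eve, Nova, A, bio), (7, 11, Eve, Nova, B, p1), (7, 11, Eve, Nova, C, fin), (7, 11, Eve, Nova, F, p3)}
Keep only column(s) grade, credits, sname, title: {(A, 4, Eve, Nova), (A, 5, Gus, Nova), (A, 5, Pat, Nova), (A, 6, Dee, Nova), (A, 6, Fay, Nova), (A, 6, Quin, Nova), (A, 6, Uma, Nova), (A, 7, Eve, Nova), (B, 4, Eve, Nova), (B, 5, Gus, Nova), (B, 5, Pat, Nova), (B, 6, Dee, Nova), (B, 6, Fay, Nova), (B, 6, Quin, Nova), (B, 6, Uma, Nova), (B, 7, Eve, Nova), (C, 4, Eve, Nova), (C, 5, Gus, Nova), (C, 5, Pat, Nova), (C, 6, Dee, Nova), (C, 6, Fay, Nova), (C, 6, Quin, Nova), (C, 6, Uma, Nova), (C, 7, Eve, Nova), (F, 4, Eve, Nova), (F, 5, Gus, Nova), (F, 5, Pat, Nova), (F, 6, Dee, Nova), (F, 6, Fay, Nova), (F, 6, Quin, Nova), (F, 6, Uma, Nova), (F, 7, Eve, Nova)}
Filtering on grade ≠ C leaves {(A, 4, Eve, Nova), (A, 5, Gus, Nova), (A, 5, Pat, Nova), (A, 6, Dee, Nova), (A, 6, Fay, Nova), (A, 6, Quin, Nova), (A, 6, Uma, Nova), (A, 7, Eve, Nova), (B, 4, Eve, Nova), (B, 5, Gus, Nova), (B, 5, Pat, Nova), (B, 6, Dee, Nova), (B, 6, Fay, Nova), (B, 6, Quin, Nova), (B, 6, Uma, Nova), (B, 7, Eve, Nova), (F, 4, Eve, Nova), (F, 5, Gus, Nova), (F, 5, Pat, Nova), (F, 6, Dee, Nova), (F, 6, Fay, Nova), (F, 6, Quin, Nova), (F, 6, Uma, Nova), (F, 7, Eve, Nova)}.
Keep only column(s) credits, title, grade (12 duplicate(s) eliminated): {(4, Nova, A), (4, Nova, B), (4, Nova, F), (5, Nova, A), (5, Nova, B), (5, Nova, F), (6, Nova, A), (6, Nova, B), (6, Nova, F), (7, Nova, A), (7, Nova, B), (7, Nova, F)}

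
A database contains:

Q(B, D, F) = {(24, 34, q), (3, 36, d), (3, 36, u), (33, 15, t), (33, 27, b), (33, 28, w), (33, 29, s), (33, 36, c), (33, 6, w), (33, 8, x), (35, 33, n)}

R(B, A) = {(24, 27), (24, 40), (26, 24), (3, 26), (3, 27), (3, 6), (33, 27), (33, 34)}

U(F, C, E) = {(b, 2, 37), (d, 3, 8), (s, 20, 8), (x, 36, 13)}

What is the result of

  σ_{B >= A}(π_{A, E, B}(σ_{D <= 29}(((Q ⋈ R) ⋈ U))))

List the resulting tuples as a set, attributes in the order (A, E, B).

Natural join on B: {(24, 34, q, 27), (24, 34, q, 40), (3, 36, d, 26), (3, 36, d, 27), (3, 36, d, 6), (3, 36, u, 26), (3, 36, u, 27), (3, 36, u, 6), (33, 15, t, 27), (33, 15, t, 34), (33, 27, b, 27), (33, 27, b, 34), (33, 28, w, 27), (33, 28, w, 34), (33, 29, s, 27), (33, 29, s, 34), (33, 36, c, 27), (33, 36, c, 34), (33, 6, w, 27), (33, 6, w, 34), (33, 8, x, 27), (33, 8, x, 34)}
Natural join on F: {(3, 36, d, 26, 3, 8), (3, 36, d, 27, 3, 8), (3, 36, d, 6, 3, 8), (33, 27, b, 27, 2, 37), (33, 27, b, 34, 2, 37), (33, 29, s, 27, 20, 8), (33, 29, s, 34, 20, 8), (33, 8, x, 27, 36, 13), (33, 8, x, 34, 36, 13)}
Apply σ_{D <= 29}; surviving tuples: {(33, 27, b, 27, 2, 37), (33, 27, b, 34, 2, 37), (33, 29, s, 27, 20, 8), (33, 29, s, 34, 20, 8), (33, 8, x, 27, 36, 13), (33, 8, x, 34, 36, 13)}
Keep only column(s) A, E, B: {(27, 13, 33), (27, 37, 33), (27, 8, 33), (34, 13, 33), (34, 37, 33), (34, 8, 33)}
Apply σ_{B >= A}; surviving tuples: {(27, 13, 33), (27, 37, 33), (27, 8, 33)}

{(27, 13, 33), (27, 37, 33), (27, 8, 33)}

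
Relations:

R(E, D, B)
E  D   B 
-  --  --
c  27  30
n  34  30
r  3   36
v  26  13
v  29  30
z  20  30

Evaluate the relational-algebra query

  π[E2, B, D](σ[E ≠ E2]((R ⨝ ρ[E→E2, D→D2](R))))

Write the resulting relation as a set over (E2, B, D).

{(c, 30, 20), (c, 30, 29), (c, 30, 34), (n, 30, 20), (n, 30, 27), (n, 30, 29), (v, 30, 20), (v, 30, 27), (v, 30, 34), (z, 30, 27), (z, 30, 29), (z, 30, 34)}

ρ[E→E2, D→D2]: schema becomes (E2, D2, B); tuples unchanged.
Joining R and ρ[E→E2, D→D2](R) on B yields {(c, 27, 30, c, 27), (c, 27, 30, n, 34), (c, 27, 30, v, 29), (c, 27, 30, z, 20), (n, 34, 30, c, 27), (n, 34, 30, n, 34), (n, 34, 30, v, 29), (n, 34, 30, z, 20), (r, 3, 36, r, 3), (v, 26, 13, v, 26), (v, 29, 30, c, 27), (v, 29, 30, n, 34), (v, 29, 30, v, 29), (v, 29, 30, z, 20), (z, 20, 30, c, 27), (z, 20, 30, n, 34), (z, 20, 30, v, 29), (z, 20, 30, z, 20)}.
σ[E ≠ E2]: keep tuples satisfying E ≠ E2 → {(c, 27, 30, n, 34), (c, 27, 30, v, 29), (c, 27, 30, z, 20), (n, 34, 30, c, 27), (n, 34, 30, v, 29), (n, 34, 30, z, 20), (v, 29, 30, c, 27), (v, 29, 30, n, 34), (v, 29, 30, z, 20), (z, 20, 30, c, 27), (z, 20, 30, n, 34), (z, 20, 30, v, 29)}
π_{E2, B, D} gives {(c, 30, 20), (c, 30, 29), (c, 30, 34), (n, 30, 20), (n, 30, 27), (n, 30, 29), (v, 30, 20), (v, 30, 27), (v, 30, 34), (z, 30, 27), (z, 30, 29), (z, 30, 34)}.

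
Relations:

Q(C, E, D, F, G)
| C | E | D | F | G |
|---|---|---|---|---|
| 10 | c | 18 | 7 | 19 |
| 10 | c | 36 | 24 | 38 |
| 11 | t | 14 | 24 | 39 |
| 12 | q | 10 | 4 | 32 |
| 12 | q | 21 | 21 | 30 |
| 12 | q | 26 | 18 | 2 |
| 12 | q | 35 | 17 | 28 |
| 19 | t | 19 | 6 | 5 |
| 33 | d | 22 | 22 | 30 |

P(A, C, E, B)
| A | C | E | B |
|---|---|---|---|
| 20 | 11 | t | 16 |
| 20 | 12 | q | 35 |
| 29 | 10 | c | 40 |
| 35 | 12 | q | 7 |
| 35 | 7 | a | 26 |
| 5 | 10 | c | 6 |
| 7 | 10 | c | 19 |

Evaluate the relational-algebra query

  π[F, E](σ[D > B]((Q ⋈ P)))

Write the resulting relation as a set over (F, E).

{(17, q), (18, q), (21, q), (24, c), (4, q), (7, c)}

Natural join on C, E: {(10, c, 18, 7, 19, 29, 40), (10, c, 18, 7, 19, 5, 6), (10, c, 18, 7, 19, 7, 19), (10, c, 36, 24, 38, 29, 40), (10, c, 36, 24, 38, 5, 6), (10, c, 36, 24, 38, 7, 19), (11, t, 14, 24, 39, 20, 16), (12, q, 10, 4, 32, 20, 35), (12, q, 10, 4, 32, 35, 7), (12, q, 21, 21, 30, 20, 35), (12, q, 21, 21, 30, 35, 7), (12, q, 26, 18, 2, 20, 35), (12, q, 26, 18, 2, 35, 7), (12, q, 35, 17, 28, 20, 35), (12, q, 35, 17, 28, 35, 7)}
Selection D > B: {(10, c, 18, 7, 19, 5, 6), (10, c, 36, 24, 38, 5, 6), (10, c, 36, 24, 38, 7, 19), (12, q, 10, 4, 32, 35, 7), (12, q, 21, 21, 30, 35, 7), (12, q, 26, 18, 2, 35, 7), (12, q, 35, 17, 28, 35, 7)}
Projecting to F, E (1 duplicate(s) eliminated): {(17, q), (18, q), (21, q), (24, c), (4, q), (7, c)}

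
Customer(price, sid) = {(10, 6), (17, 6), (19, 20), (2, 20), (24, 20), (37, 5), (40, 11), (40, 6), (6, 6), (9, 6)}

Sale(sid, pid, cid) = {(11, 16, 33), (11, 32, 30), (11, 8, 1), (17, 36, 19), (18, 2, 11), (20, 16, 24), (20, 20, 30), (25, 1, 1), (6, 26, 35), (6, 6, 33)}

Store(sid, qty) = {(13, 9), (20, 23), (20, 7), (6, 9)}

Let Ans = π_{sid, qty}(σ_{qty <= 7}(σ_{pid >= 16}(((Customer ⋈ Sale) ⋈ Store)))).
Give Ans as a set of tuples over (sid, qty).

{(20, 7)}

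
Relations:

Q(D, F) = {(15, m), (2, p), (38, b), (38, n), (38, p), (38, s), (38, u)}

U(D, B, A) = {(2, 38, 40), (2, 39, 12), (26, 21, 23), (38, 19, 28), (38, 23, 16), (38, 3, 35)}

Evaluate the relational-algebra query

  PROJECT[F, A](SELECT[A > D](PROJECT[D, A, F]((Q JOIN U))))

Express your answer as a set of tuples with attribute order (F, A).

Q ⋈ U (natural join on D): {(2, p, 38, 40), (2, p, 39, 12), (38, b, 19, 28), (38, b, 23, 16), (38, b, 3, 35), (38, n, 19, 28), (38, n, 23, 16), (38, n, 3, 35), (38, p, 19, 28), (38, p, 23, 16), (38, p, 3, 35), (38, s, 19, 28), (38, s, 23, 16), (38, s, 3, 35), (38, u, 19, 28), (38, u, 23, 16), (38, u, 3, 35)}
π[D, A, F]: project onto (D, A, F) → {(2, 12, p), (2, 40, p), (38, 16, b), (38, 16, n), (38, 16, p), (38, 16, s), (38, 16, u), (38, 28, b), (38, 28, n), (38, 28, p), (38, 28, s), (38, 28, u), (38, 35, b), (38, 35, n), (38, 35, p), (38, 35, s), (38, 35, u)}
σ[A > D]: keep tuples satisfying A > D → {(2, 12, p), (2, 40, p)}
π[F, A]: project onto (F, A) → {(p, 12), (p, 40)}

{(p, 12), (p, 40)}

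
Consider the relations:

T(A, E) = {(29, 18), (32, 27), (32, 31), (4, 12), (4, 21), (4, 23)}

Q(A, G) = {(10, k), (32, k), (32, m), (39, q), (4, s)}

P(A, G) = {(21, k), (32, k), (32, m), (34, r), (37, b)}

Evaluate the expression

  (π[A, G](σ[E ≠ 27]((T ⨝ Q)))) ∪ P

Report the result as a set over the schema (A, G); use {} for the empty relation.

{(21, k), (32, k), (32, m), (34, r), (37, b), (4, s)}

Joining T and Q on A yields {(32, 27, k), (32, 27, m), (32, 31, k), (32, 31, m), (4, 12, s), (4, 21, s), (4, 23, s)}.
Apply σ_{E ≠ 27}; surviving tuples: {(32, 31, k), (32, 31, m), (4, 12, s), (4, 21, s), (4, 23, s)}
π_{A, G} gives {(32, k), (32, m), (4, s)} (2 duplicate(s) eliminated).
Set union of the two operands is {(21, k), (32, k), (32, m), (34, r), (37, b), (4, s)}.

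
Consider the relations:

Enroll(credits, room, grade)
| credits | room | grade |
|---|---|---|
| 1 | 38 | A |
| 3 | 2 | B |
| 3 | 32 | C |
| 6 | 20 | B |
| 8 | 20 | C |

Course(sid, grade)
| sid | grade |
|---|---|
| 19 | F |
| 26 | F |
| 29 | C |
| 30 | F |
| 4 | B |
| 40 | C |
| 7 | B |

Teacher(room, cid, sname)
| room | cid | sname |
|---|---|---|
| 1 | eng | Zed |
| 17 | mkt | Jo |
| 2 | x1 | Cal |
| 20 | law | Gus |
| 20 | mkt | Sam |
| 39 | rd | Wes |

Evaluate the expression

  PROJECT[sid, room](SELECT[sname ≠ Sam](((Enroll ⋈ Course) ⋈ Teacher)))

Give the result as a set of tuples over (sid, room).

{(29, 20), (4, 2), (4, 20), (40, 20), (7, 2), (7, 20)}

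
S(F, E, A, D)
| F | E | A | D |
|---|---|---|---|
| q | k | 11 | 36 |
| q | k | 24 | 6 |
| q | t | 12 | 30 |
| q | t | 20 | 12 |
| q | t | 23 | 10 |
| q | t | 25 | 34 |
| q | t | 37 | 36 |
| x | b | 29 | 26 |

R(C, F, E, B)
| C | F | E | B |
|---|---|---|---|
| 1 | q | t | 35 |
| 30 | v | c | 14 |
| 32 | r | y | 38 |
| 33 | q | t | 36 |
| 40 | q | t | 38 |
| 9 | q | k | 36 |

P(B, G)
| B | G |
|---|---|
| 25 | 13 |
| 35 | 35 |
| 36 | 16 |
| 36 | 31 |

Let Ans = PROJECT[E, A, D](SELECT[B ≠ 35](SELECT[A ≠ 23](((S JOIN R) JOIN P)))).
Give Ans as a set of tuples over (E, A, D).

Joining S and R on F, E yields {(q, k, 11, 36, 9, 36), (q, k, 24, 6, 9, 36), (q, t, 12, 30, 1, 35), (q, t, 12, 30, 33, 36), (q, t, 12, 30, 40, 38), (q, t, 20, 12, 1, 35), (q, t, 20, 12, 33, 36), (q, t, 20, 12, 40, 38), (q, t, 23, 10, 1, 35), (q, t, 23, 10, 33, 36), (q, t, 23, 10, 40, 38), (q, t, 25, 34, 1, 35), (q, t, 25, 34, 33, 36), (q, t, 25, 34, 40, 38), (q, t, 37, 36, 1, 35), (q, t, 37, 36, 33, 36), (q, t, 37, 36, 40, 38)}.
Joining (S JOIN R) and P on B yields {(q, k, 11, 36, 9, 36, 16), (q, k, 11, 36, 9, 36, 31), (q, k, 24, 6, 9, 36, 16), (q, k, 24, 6, 9, 36, 31), (q, t, 12, 30, 1, 35, 35), (q, t, 12, 30, 33, 36, 16), (q, t, 12, 30, 33, 36, 31), (q, t, 20, 12, 1, 35, 35), (q, t, 20, 12, 33, 36, 16), (q, t, 20, 12, 33, 36, 31), (q, t, 23, 10, 1, 35, 35), (q, t, 23, 10, 33, 36, 16), (q, t, 23, 10, 33, 36, 31), (q, t, 25, 34, 1, 35, 35), (q, t, 25, 34, 33, 36, 16), (q, t, 25, 34, 33, 36, 31), (q, t, 37, 36, 1, 35, 35), (q, t, 37, 36, 33, 36, 16), (q, t, 37, 36, 33, 36, 31)}.
Selection A ≠ 23: {(q, k, 11, 36, 9, 36, 16), (q, k, 11, 36, 9, 36, 31), (q, k, 24, 6, 9, 36, 16), (q, k, 24, 6, 9, 36, 31), (q, t, 12, 30, 1, 35, 35), (q, t, 12, 30, 33, 36, 16), (q, t, 12, 30, 33, 36, 31), (q, t, 20, 12, 1, 35, 35), (q, t, 20, 12, 33, 36, 16), (q, t, 20, 12, 33, 36, 31), (q, t, 25, 34, 1, 35, 35), (q, t, 25, 34, 33, 36, 16), (q, t, 25, 34, 33, 36, 31), (q, t, 37, 36, 1, 35, 35), (q, t, 37, 36, 33, 36, 16), (q, t, 37, 36, 33, 36, 31)}
Selection B ≠ 35: {(q, k, 11, 36, 9, 36, 16), (q, k, 11, 36, 9, 36, 31), (q, k, 24, 6, 9, 36, 16), (q, k, 24, 6, 9, 36, 31), (q, t, 12, 30, 33, 36, 16), (q, t, 12, 30, 33, 36, 31), (q, t, 20, 12, 33, 36, 16), (q, t, 20, 12, 33, 36, 31), (q, t, 25, 34, 33, 36, 16), (q, t, 25, 34, 33, 36, 31), (q, t, 37, 36, 33, 36, 16), (q, t, 37, 36, 33, 36, 31)}
π_{E, A, D} gives {(k, 11, 36), (k, 24, 6), (t, 12, 30), (t, 20, 12), (t, 25, 34), (t, 37, 36)} (6 duplicate(s) eliminated).

{(k, 11, 36), (k, 24, 6), (t, 12, 30), (t, 20, 12), (t, 25, 34), (t, 37, 36)}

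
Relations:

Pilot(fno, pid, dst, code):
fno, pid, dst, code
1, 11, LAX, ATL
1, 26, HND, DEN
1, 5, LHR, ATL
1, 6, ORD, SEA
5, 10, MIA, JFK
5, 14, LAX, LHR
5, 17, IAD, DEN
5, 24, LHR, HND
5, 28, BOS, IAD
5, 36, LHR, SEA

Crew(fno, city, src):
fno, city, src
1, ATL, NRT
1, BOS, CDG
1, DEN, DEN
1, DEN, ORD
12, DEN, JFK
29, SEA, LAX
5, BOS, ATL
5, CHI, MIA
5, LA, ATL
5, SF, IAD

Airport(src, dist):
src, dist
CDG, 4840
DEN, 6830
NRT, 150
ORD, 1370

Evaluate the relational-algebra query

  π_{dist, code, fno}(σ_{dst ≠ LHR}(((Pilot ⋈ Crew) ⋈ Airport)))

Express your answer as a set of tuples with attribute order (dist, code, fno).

Pilot ⋈ Crew (natural join on fno): {(1, 11, LAX, ATL, ATL, NRT), (1, 11, LAX, ATL, BOS, CDG), (1, 11, LAX, ATL, DEN, DEN), (1, 11, LAX, ATL, DEN, ORD), (1, 26, HND, DEN, ATL, NRT), (1, 26, HND, DEN, BOS, CDG), (1, 26, HND, DEN, DEN, DEN), (1, 26, HND, DEN, DEN, ORD), (1, 5, LHR, ATL, ATL, NRT), (1, 5, LHR, ATL, BOS, CDG), (1, 5, LHR, ATL, DEN, DEN), (1, 5, LHR, ATL, DEN, ORD), (1, 6, ORD, SEA, ATL, NRT), (1, 6, ORD, SEA, BOS, CDG), (1, 6, ORD, SEA, DEN, DEN), (1, 6, ORD, SEA, DEN, ORD), (5, 10, MIA, JFK, BOS, ATL), (5, 10, MIA, JFK, CHI, MIA), (5, 10, MIA, JFK, LA, ATL), (5, 10, MIA, JFK, SF, IAD), (5, 14, LAX, LHR, BOS, ATL), (5, 14, LAX, LHR, CHI, MIA), (5, 14, LAX, LHR, LA, ATL), (5, 14, LAX, LHR, SF, IAD), (5, 17, IAD, DEN, BOS, ATL), (5, 17, IAD, DEN, CHI, MIA), (5, 17, IAD, DEN, LA, ATL), (5, 17, IAD, DEN, SF, IAD), (5, 24, LHR, HND, BOS, ATL), (5, 24, LHR, HND, CHI, MIA), (5, 24, LHR, HND, LA, ATL), (5, 24, LHR, HND, SF, IAD), (5, 28, BOS, IAD, BOS, ATL), (5, 28, BOS, IAD, CHI, MIA), (5, 28, BOS, IAD, LA, ATL), (5, 28, BOS, IAD, SF, IAD), (5, 36, LHR, SEA, BOS, ATL), (5, 36, LHR, SEA, CHI, MIA), (5, 36, LHR, SEA, LA, ATL), (5, 36, LHR, SEA, SF, IAD)}
(Pilot ⋈ Crew) ⋈ Airport (natural join on src): {(1, 11, LAX, ATL, ATL, NRT, 150), (1, 11, LAX, ATL, BOS, CDG, 4840), (1, 11, LAX, ATL, DEN, DEN, 6830), (1, 11, LAX, ATL, DEN, ORD, 1370), (1, 26, HND, DEN, ATL, NRT, 150), (1, 26, HND, DEN, BOS, CDG, 4840), (1, 26, HND, DEN, DEN, DEN, 6830), (1, 26, HND, DEN, DEN, ORD, 1370), (1, 5, LHR, ATL, ATL, NRT, 150), (1, 5, LHR, ATL, BOS, CDG, 4840), (1, 5, LHR, ATL, DEN, DEN, 6830), (1, 5, LHR, ATL, DEN, ORD, 1370), (1, 6, ORD, SEA, ATL, NRT, 150), (1, 6, ORD, SEA, BOS, CDG, 4840), (1, 6, ORD, SEA, DEN, DEN, 6830), (1, 6, ORD, SEA, DEN, ORD, 1370)}
Filtering on dst ≠ LHR leaves {(1, 11, LAX, ATL, ATL, NRT, 150), (1, 11, LAX, ATL, BOS, CDG, 4840), (1, 11, LAX, ATL, DEN, DEN, 6830), (1, 11, LAX, ATL, DEN, ORD, 1370), (1, 26, HND, DEN, ATL, NRT, 150), (1, 26, HND, DEN, BOS, CDG, 4840), (1, 26, HND, DEN, DEN, DEN, 6830), (1, 26, HND, DEN, DEN, ORD, 1370), (1, 6, ORD, SEA, ATL, NRT, 150), (1, 6, ORD, SEA, BOS, CDG, 4840), (1, 6, ORD, SEA, DEN, DEN, 6830), (1, 6, ORD, SEA, DEN, ORD, 1370)}.
Projecting to dist, code, fno: {(1370, ATL, 1), (1370, DEN, 1), (1370, SEA, 1), (150, ATL, 1), (150, DEN, 1), (150, SEA, 1), (4840, ATL, 1), (4840, DEN, 1), (4840, SEA, 1), (6830, ATL, 1), (6830, DEN, 1), (6830, SEA, 1)}

{(1370, ATL, 1), (1370, DEN, 1), (1370, SEA, 1), (150, ATL, 1), (150, DEN, 1), (150, SEA, 1), (4840, ATL, 1), (4840, DEN, 1), (4840, SEA, 1), (6830, ATL, 1), (6830, DEN, 1), (6830, SEA, 1)}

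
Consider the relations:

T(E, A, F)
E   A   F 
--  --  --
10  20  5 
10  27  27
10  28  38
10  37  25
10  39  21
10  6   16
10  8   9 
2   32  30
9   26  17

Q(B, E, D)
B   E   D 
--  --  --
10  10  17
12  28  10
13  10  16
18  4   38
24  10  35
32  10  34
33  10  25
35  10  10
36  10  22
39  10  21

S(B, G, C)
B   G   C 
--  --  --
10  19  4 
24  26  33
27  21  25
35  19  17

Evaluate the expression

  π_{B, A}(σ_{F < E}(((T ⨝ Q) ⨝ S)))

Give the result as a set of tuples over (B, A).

{(10, 20), (10, 8), (24, 20), (24, 8), (35, 20), (35, 8)}

Joining T and Q on E yields {(10, 20, 5, 10, 17), (10, 20, 5, 13, 16), (10, 20, 5, 24, 35), (10, 20, 5, 32, 34), (10, 20, 5, 33, 25), (10, 20, 5, 35, 10), (10, 20, 5, 36, 22), (10, 20, 5, 39, 21), (10, 27, 27, 10, 17), (10, 27, 27, 13, 16), (10, 27, 27, 24, 35), (10, 27, 27, 32, 34), (10, 27, 27, 33, 25), (10, 27, 27, 35, 10), (10, 27, 27, 36, 22), (10, 27, 27, 39, 21), (10, 28, 38, 10, 17), (10, 28, 38, 13, 16), (10, 28, 38, 24, 35), (10, 28, 38, 32, 34), (10, 28, 38, 33, 25), (10, 28, 38, 35, 10), (10, 28, 38, 36, 22), (10, 28, 38, 39, 21), (10, 37, 25, 10, 17), (10, 37, 25, 13, 16), (10, 37, 25, 24, 35), (10, 37, 25, 32, 34), (10, 37, 25, 33, 25), (10, 37, 25, 35, 10), (10, 37, 25, 36, 22), (10, 37, 25, 39, 21), (10, 39, 21, 10, 17), (10, 39, 21, 13, 16), (10, 39, 21, 24, 35), (10, 39, 21, 32, 34), (10, 39, 21, 33, 25), (10, 39, 21, 35, 10), (10, 39, 21, 36, 22), (10, 39, 21, 39, 21), (10, 6, 16, 10, 17), (10, 6, 16, 13, 16), (10, 6, 16, 24, 35), (10, 6, 16, 32, 34), (10, 6, 16, 33, 25), (10, 6, 16, 35, 10), (10, 6, 16, 36, 22), (10, 6, 16, 39, 21), (10, 8, 9, 10, 17), (10, 8, 9, 13, 16), (10, 8, 9, 24, 35), (10, 8, 9, 32, 34), (10, 8, 9, 33, 25), (10, 8, 9, 35, 10), (10, 8, 9, 36, 22), (10, 8, 9, 39, 21)}.
Joining (T ⨝ Q) and S on B yields {(10, 20, 5, 10, 17, 19, 4), (10, 20, 5, 24, 35, 26, 33), (10, 20, 5, 35, 10, 19, 17), (10, 27, 27, 10, 17, 19, 4), (10, 27, 27, 24, 35, 26, 33), (10, 27, 27, 35, 10, 19, 17), (10, 28, 38, 10, 17, 19, 4), (10, 28, 38, 24, 35, 26, 33), (10, 28, 38, 35, 10, 19, 17), (10, 37, 25, 10, 17, 19, 4), (10, 37, 25, 24, 35, 26, 33), (10, 37, 25, 35, 10, 19, 17), (10, 39, 21, 10, 17, 19, 4), (10, 39, 21, 24, 35, 26, 33), (10, 39, 21, 35, 10, 19, 17), (10, 6, 16, 10, 17, 19, 4), (10, 6, 16, 24, 35, 26, 33), (10, 6, 16, 35, 10, 19, 17), (10, 8, 9, 10, 17, 19, 4), (10, 8, 9, 24, 35, 26, 33), (10, 8, 9, 35, 10, 19, 17)}.
Filtering on F < E leaves {(10, 20, 5, 10, 17, 19, 4), (10, 20, 5, 24, 35, 26, 33), (10, 20, 5, 35, 10, 19, 17), (10, 8, 9, 10, 17, 19, 4), (10, 8, 9, 24, 35, 26, 33), (10, 8, 9, 35, 10, 19, 17)}.
Projecting to B, A: {(10, 20), (10, 8), (24, 20), (24, 8), (35, 20), (35, 8)}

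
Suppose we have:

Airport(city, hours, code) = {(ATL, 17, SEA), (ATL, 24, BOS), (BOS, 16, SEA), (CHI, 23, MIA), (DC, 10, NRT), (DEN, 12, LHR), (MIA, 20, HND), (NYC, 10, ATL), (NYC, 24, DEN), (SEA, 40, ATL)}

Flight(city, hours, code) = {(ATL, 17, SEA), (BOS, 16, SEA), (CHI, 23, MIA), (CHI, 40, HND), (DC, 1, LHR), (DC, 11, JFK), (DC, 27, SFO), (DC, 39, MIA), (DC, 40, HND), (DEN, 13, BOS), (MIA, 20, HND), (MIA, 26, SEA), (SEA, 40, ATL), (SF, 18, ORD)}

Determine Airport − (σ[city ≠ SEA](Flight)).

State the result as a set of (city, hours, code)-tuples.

{(ATL, 24, BOS), (DC, 10, NRT), (DEN, 12, LHR), (NYC, 10, ATL), (NYC, 24, DEN), (SEA, 40, ATL)}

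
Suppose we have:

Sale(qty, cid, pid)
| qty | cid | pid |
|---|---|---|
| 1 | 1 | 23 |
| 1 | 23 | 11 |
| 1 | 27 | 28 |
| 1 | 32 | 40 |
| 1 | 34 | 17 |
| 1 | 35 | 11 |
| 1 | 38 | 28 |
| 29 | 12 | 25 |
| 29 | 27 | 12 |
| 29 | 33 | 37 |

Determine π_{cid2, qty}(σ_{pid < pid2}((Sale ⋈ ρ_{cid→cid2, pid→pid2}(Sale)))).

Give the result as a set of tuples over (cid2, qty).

ρ[cid→cid2, pid→pid2]: schema becomes (qty, cid2, pid2); tuples unchanged.
Sale ⋈ ρ_{cid→cid2, pid→pid2}(Sale) (natural join on qty): {(1, 1, 23, 1, 23), (1, 1, 23, 23, 11), (1, 1, 23, 27, 28), (1, 1, 23, 32, 40), (1, 1, 23, 34, 17), (1, 1, 23, 35, 11), (1, 1, 23, 38, 28), (1, 23, 11, 1, 23), (1, 23, 11, 23, 11), (1, 23, 11, 27, 28), (1, 23, 11, 32, 40), (1, 23, 11, 34, 17), (1, 23, 11, 35, 11), (1, 23, 11, 38, 28), (1, 27, 28, 1, 23), (1, 27, 28, 23, 11), (1, 27, 28, 27, 28), (1, 27, 28, 32, 40), (1, 27, 28, 34, 17), (1, 27, 28, 35, 11), (1, 27, 28, 38, 28), (1, 32, 40, 1, 23), (1, 32, 40, 23, 11), (1, 32, 40, 27, 28), (1, 32, 40, 32, 40), (1, 32, 40, 34, 17), (1, 32, 40, 35, 11), (1, 32, 40, 38, 28), (1, 34, 17, 1, 23), (1, 34, 17, 23, 11), (1, 34, 17, 27, 28), (1, 34, 17, 32, 40), (1, 34, 17, 34, 17), (1, 34, 17, 35, 11), (1, 34, 17, 38, 28), (1, 35, 11, 1, 23), (1, 35, 11, 23, 11), (1, 35, 11, 27, 28), (1, 35, 11, 32, 40), (1, 35, 11, 34, 17), (1, 35, 11, 35, 11), (1, 35, 11, 38, 28), (1, 38, 28, 1, 23), (1, 38, 28, 23, 11), (1, 38, 28, 27, 28), (1, 38, 28, 32, 40), (1, 38, 28, 34, 17), (1, 38, 28, 35, 11), (1, 38, 28, 38, 28), (29, 12, 25, 12, 25), (29, 12, 25, 27, 12), (29, 12, 25, 33, 37), (29, 27, 12, 12, 25), (29, 27, 12, 27, 12), (29, 27, 12, 33, 37), (29, 33, 37, 12, 25), (29, 33, 37, 27, 12), (29, 33, 37, 33, 37)}
Filtering on pid < pid2 leaves {(1, 1, 23, 27, 28), (1, 1, 23, 32, 40), (1, 1, 23, 38, 28), (1, 23, 11, 1, 23), (1, 23, 11, 27, 28), (1, 23, 11, 32, 40), (1, 23, 11, 34, 17), (1, 23, 11, 38, 28), (1, 27, 28, 32, 40), (1, 34, 17, 1, 23), (1, 34, 17, 27, 28), (1, 34, 17, 32, 40), (1, 34, 17, 38, 28), (1, 35, 11, 1, 23), (1, 35, 11, 27, 28), (1, 35, 11, 32, 40), (1, 35, 11, 34, 17), (1, 35, 11, 38, 28), (1, 38, 28, 32, 40), (29, 12, 25, 33, 37), (29, 27, 12, 12, 25), (29, 27, 12, 33, 37)}.
π[cid2, qty]: project onto (cid2, qty) (15 duplicate(s) eliminated) → {(1, 1), (12, 29), (27, 1), (32, 1), (33, 29), (34, 1), (38, 1)}

{(1, 1), (12, 29), (27, 1), (32, 1), (33, 29), (34, 1), (38, 1)}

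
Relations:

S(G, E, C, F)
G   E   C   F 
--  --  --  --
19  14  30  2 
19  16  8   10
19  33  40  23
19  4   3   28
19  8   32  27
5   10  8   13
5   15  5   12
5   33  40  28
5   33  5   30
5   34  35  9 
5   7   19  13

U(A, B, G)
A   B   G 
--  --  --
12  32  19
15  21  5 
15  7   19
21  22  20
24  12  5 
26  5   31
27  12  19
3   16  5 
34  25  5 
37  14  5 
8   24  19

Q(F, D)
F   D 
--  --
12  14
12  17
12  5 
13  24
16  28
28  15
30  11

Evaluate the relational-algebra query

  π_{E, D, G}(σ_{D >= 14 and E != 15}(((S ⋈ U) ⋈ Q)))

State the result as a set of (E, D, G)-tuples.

Natural join on G: {(19, 14, 30, 2, 12, 32), (19, 14, 30, 2, 15, 7), (19, 14, 30, 2, 27, 12), (19, 14, 30, 2, 8, 24), (19, 16, 8, 10, 12, 32), (19, 16, 8, 10, 15, 7), (19, 16, 8, 10, 27, 12), (19, 16, 8, 10, 8, 24), (19, 33, 40, 23, 12, 32), (19, 33, 40, 23, 15, 7), (19, 33, 40, 23, 27, 12), (19, 33, 40, 23, 8, 24), (19, 4, 3, 28, 12, 32), (19, 4, 3, 28, 15, 7), (19, 4, 3, 28, 27, 12), (19, 4, 3, 28, 8, 24), (19, 8, 32, 27, 12, 32), (19, 8, 32, 27, 15, 7), (19, 8, 32, 27, 27, 12), (19, 8, 32, 27, 8, 24), (5, 10, 8, 13, 15, 21), (5, 10, 8, 13, 24, 12), (5, 10, 8, 13, 3, 16), (5, 10, 8, 13, 34, 25), (5, 10, 8, 13, 37, 14), (5, 15, 5, 12, 15, 21), (5, 15, 5, 12, 24, 12), (5, 15, 5, 12, 3, 16), (5, 15, 5, 12, 34, 25), (5, 15, 5, 12, 37, 14), (5, 33, 40, 28, 15, 21), (5, 33, 40, 28, 24, 12), (5, 33, 40, 28, 3, 16), (5, 33, 40, 28, 34, 25), (5, 33, 40, 28, 37, 14), (5, 33, 5, 30, 15, 21), (5, 33, 5, 30, 24, 12), (5, 33, 5, 30, 3, 16), (5, 33, 5, 30, 34, 25), (5, 33, 5, 30, 37, 14), (5, 34, 35, 9, 15, 21), (5, 34, 35, 9, 24, 12), (5, 34, 35, 9, 3, 16), (5, 34, 35, 9, 34, 25), (5, 34, 35, 9, 37, 14), (5, 7, 19, 13, 15, 21), (5, 7, 19, 13, 24, 12), (5, 7, 19, 13, 3, 16), (5, 7, 19, 13, 34, 25), (5, 7, 19, 13, 37, 14)}
Natural join on F: {(19, 4, 3, 28, 12, 32, 15), (19, 4, 3, 28, 15, 7, 15), (19, 4, 3, 28, 27, 12, 15), (19, 4, 3, 28, 8, 24, 15), (5, 10, 8, 13, 15, 21, 24), (5, 10, 8, 13, 24, 12, 24), (5, 10, 8, 13, 3, 16, 24), (5, 10, 8, 13, 34, 25, 24), (5, 10, 8, 13, 37, 14, 24), (5, 15, 5, 12, 15, 21, 14), (5, 15, 5, 12, 15, 21, 17), (5, 15, 5, 12, 15, 21, 5), (5, 15, 5, 12, 24, 12, 14), (5, 15, 5, 12, 24, 12, 17), (5, 15, 5, 12, 24, 12, 5), (5, 15, 5, 12, 3, 16, 14), (5, 15, 5, 12, 3, 16, 17), (5, 15, 5, 12, 3, 16, 5), (5, 15, 5, 12, 34, 25, 14), (5, 15, 5, 12, 34, 25, 17), (5, 15, 5, 12, 34, 25, 5), (5, 15, 5, 12, 37, 14, 14), (5, 15, 5, 12, 37, 14, 17), (5, 15, 5, 12, 37, 14, 5), (5, 33, 40, 28, 15, 21, 15), (5, 33, 40, 28, 24, 12, 15), (5, 33, 40, 28, 3, 16, 15), (5, 33, 40, 28, 34, 25, 15), (5, 33, 40, 28, 37, 14, 15), (5, 33, 5, 30, 15, 21, 11), (5, 33, 5, 30, 24, 12, 11), (5, 33, 5, 30, 3, 16, 11), (5, 33, 5, 30, 34, 25, 11), (5, 33, 5, 30, 37, 14, 11), (5, 7, 19, 13, 15, 21, 24), (5, 7, 19, 13, 24, 12, 24), (5, 7, 19, 13, 3, 16, 24), (5, 7, 19, 13, 34, 25, 24), (5, 7, 19, 13, 37, 14, 24)}
σ[D >= 14 and E != 15]: keep tuples satisfying D >= 14 and E != 15 → {(19, 4, 3, 28, 12, 32, 15), (19, 4, 3, 28, 15, 7, 15), (19, 4, 3, 28, 27, 12, 15), (19, 4, 3, 28, 8, 24, 15), (5, 10, 8, 13, 15, 21, 24), (5, 10, 8, 13, 24, 12, 24), (5, 10, 8, 13, 3, 16, 24), (5, 10, 8, 13, 34, 25, 24), (5, 10, 8, 13, 37, 14, 24), (5, 33, 40, 28, 15, 21, 15), (5, 33, 40, 28, 24, 12, 15), (5, 33, 40, 28, 3, 16, 15), (5, 33, 40, 28, 34, 25, 15), (5, 33, 40, 28, 37, 14, 15), (5, 7, 19, 13, 15, 21, 24), (5, 7, 19, 13, 24, 12, 24), (5, 7, 19, 13, 3, 16, 24), (5, 7, 19, 13, 34, 25, 24), (5, 7, 19, 13, 37, 14, 24)}
Projecting to E, D, G (15 duplicate(s) eliminated): {(10, 24, 5), (33, 15, 5), (4, 15, 19), (7, 24, 5)}

{(10, 24, 5), (33, 15, 5), (4, 15, 19), (7, 24, 5)}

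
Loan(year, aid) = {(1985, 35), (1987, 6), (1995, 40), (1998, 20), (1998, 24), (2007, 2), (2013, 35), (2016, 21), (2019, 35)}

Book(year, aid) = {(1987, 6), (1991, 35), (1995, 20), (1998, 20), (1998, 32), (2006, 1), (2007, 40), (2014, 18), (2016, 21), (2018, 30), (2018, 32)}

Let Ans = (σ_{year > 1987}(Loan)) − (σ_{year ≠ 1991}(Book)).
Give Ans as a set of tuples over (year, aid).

σ[year > 1987]: keep tuples satisfying year > 1987 → {(1995, 40), (1998, 20), (1998, 24), (2007, 2), (2013, 35), (2016, 21), (2019, 35)}
σ[year ≠ 1991]: keep tuples satisfying year ≠ 1991 → {(1987, 6), (1995, 20), (1998, 20), (1998, 32), (2006, 1), (2007, 40), (2014, 18), (2016, 21), (2018, 30), (2018, 32)}
Taking the difference: {(1995, 40), (1998, 24), (2007, 2), (2013, 35), (2019, 35)}

{(1995, 40), (1998, 24), (2007, 2), (2013, 35), (2019, 35)}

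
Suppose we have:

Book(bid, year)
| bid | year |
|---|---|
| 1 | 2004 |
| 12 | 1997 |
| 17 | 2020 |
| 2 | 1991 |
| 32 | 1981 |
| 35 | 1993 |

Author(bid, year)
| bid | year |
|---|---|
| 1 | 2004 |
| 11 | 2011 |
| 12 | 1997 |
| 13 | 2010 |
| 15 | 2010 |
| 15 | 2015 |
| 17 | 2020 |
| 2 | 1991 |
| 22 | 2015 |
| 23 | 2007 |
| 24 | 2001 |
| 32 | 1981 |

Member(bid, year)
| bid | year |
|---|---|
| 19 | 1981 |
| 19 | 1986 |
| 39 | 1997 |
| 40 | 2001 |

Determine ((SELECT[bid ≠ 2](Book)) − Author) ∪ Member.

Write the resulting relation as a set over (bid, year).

Selection bid ≠ 2: {(1, 2004), (12, 1997), (17, 2020), (32, 1981), (35, 1993)}
Difference: {(1, 2004), (12, 1997), (17, 2020), (32, 1981), (35, 1993)} with {(1, 2004), (11, 2011), (12, 1997), (13, 2010), (15, 2010), (15, 2015), (17, 2020), (2, 1991), (22, 2015), (23, 2007), (24, 2001), (32, 1981)} → {(35, 1993)}
Union: {(35, 1993)} with {(19, 1981), (19, 1986), (39, 1997), (40, 2001)} → {(19, 1981), (19, 1986), (35, 1993), (39, 1997), (40, 2001)}

{(19, 1981), (19, 1986), (35, 1993), (39, 1997), (40, 2001)}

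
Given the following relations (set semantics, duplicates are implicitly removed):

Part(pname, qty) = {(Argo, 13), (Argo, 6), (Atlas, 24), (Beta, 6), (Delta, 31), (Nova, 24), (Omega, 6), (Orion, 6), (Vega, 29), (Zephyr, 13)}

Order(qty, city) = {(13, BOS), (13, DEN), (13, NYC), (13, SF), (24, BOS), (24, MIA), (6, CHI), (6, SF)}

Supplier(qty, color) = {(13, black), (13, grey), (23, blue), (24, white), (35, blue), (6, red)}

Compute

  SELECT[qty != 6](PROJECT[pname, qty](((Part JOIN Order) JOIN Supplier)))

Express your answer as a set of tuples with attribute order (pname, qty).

{(Argo, 13), (Atlas, 24), (Nova, 24), (Zephyr, 13)}

Joining Part and Order on qty yields {(Argo, 13, BOS), (Argo, 13, DEN), (Argo, 13, NYC), (Argo, 13, SF), (Argo, 6, CHI), (Argo, 6, SF), (Atlas, 24, BOS), (Atlas, 24, MIA), (Beta, 6, CHI), (Beta, 6, SF), (Nova, 24, BOS), (Nova, 24, MIA), (Omega, 6, CHI), (Omega, 6, SF), (Orion, 6, CHI), (Orion, 6, SF), (Zephyr, 13, BOS), (Zephyr, 13, DEN), (Zephyr, 13, NYC), (Zephyr, 13, SF)}.
Joining (Part JOIN Order) and Supplier on qty yields {(Argo, 13, BOS, black), (Argo, 13, BOS, grey), (Argo, 13, DEN, black), (Argo, 13, DEN, grey), (Argo, 13, NYC, black), (Argo, 13, NYC, grey), (Argo, 13, SF, black), (Argo, 13, SF, grey), (Argo, 6, CHI, red), (Argo, 6, SF, red), (Atlas, 24, BOS, white), (Atlas, 24, MIA, white), (Beta, 6, CHI, red), (Beta, 6, SF, red), (Nova, 24, BOS, white), (Nova, 24, MIA, white), (Omega, 6, CHI, red), (Omega, 6, SF, red), (Orion, 6, CHI, red), (Orion, 6, SF, red), (Zephyr, 13, BOS, black), (Zephyr, 13, BOS, grey), (Zephyr, 13, DEN, black), (Zephyr, 13, DEN, grey), (Zephyr, 13, NYC, black), (Zephyr, 13, NYC, grey), (Zephyr, 13, SF, black), (Zephyr, 13, SF, grey)}.
π[pname, qty]: project onto (pname, qty) (20 duplicate(s) eliminated) → {(Argo, 13), (Argo, 6), (Atlas, 24), (Beta, 6), (Nova, 24), (Omega, 6), (Orion, 6), (Zephyr, 13)}
Apply σ_{qty != 6}; surviving tuples: {(Argo, 13), (Atlas, 24), (Nova, 24), (Zephyr, 13)}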